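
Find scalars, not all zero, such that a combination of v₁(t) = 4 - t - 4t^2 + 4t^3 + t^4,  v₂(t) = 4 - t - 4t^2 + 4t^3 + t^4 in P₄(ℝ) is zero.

Pass to coordinate vectors relative to the basis {1, t, …, t^4}.
Row-reduce the matrix with v₁, v₂ as columns; the null space gives the coefficients.
One solution (up to scaling) is (1, -1).

v₁ - v₂ = 0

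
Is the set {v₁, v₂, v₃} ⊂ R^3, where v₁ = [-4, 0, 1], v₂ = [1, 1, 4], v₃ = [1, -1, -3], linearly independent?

linearly independent

Form the 3×3 matrix with these as columns; its determinant is -6.
A nonzero determinant means the columns are linearly independent.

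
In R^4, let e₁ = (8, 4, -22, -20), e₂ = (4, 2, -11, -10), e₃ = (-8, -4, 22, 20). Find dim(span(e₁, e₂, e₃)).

1

Put the 4×3 matrix [e₁|e₂|e₃] into echelon form.
Reduction leaves 1 leading entry, giving rank 1.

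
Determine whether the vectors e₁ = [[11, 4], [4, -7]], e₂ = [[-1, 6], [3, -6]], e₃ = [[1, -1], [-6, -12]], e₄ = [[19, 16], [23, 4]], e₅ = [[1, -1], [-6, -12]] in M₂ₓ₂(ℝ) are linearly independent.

linearly dependent

Take coordinates with respect to the standard basis {E₁₁, E₁₂, E₂₁, E₂₂}.
There are 5 vectors in a 4-dimensional space, so they cannot be linearly independent.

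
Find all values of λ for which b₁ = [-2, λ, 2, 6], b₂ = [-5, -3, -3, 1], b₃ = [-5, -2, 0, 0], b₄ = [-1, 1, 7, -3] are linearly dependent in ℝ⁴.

Place the vectors as rows of a 4×4 matrix; dependence ⇔ determinant zero.
Cofactor expansion gives det = 92 - 10*λ.
This vanishes exactly when λ = 46/5.

λ = 46/5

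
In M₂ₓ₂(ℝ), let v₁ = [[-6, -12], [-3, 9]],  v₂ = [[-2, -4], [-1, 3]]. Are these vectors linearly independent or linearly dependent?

Write each element as a coordinate vector in ℝ⁴ using {E₁₁, E₁₂, E₂₁, E₂₂}.
Place the vectors as rows of a 2×4 matrix and reduce to echelon form.
The reduction yields 1 nonzero row, so the rank is 1.
Since rank 1 < 2, the set is linearly dependent.

linearly dependent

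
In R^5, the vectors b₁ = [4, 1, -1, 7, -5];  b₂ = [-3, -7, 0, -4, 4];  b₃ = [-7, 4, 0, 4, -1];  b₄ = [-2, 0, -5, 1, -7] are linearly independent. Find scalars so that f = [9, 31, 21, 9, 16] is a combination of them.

Since b₁, b₂, b₃, b₄ are independent, the coefficients expressing f are uniquely determined by a linear system.
Row-reducing the augmented matrix gives the unique coefficients (a₁, …, a₄) = (-1, -4, 1, -4).

f = -b₁ - 4b₂ + b₃ - 4b₄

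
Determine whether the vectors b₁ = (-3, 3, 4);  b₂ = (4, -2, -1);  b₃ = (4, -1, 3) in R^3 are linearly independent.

The matrix [b₁|b₂|b₃] has determinant -11.
A nonzero determinant means the columns are linearly independent.

linearly independent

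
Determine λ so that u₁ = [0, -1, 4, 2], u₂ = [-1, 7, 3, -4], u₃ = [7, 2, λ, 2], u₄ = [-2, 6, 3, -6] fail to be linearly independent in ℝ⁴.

λ = -35

Place the vectors as rows of a 4×4 matrix; dependence ⇔ determinant zero.
Cofactor expansion gives det = 14*λ + 490.
Solving 14*λ + 490 = 0 yields λ = -35.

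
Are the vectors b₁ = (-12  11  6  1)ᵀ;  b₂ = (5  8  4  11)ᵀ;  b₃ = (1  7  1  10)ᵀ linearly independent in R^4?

Row-reduce the matrix whose columns are b₁, b₂, b₃.
The reduction yields 3 nonzero rows, so the rank is 3.
Since rank = 3 (the number of vectors), the set is linearly independent.

linearly independent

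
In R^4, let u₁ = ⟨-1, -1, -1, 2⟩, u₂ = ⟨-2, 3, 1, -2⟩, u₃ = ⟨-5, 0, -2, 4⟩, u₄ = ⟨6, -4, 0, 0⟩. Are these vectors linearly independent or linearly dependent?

Form the 4×4 matrix with these as columns; its determinant is 0.
A zero determinant means the columns are linearly dependent.

linearly dependent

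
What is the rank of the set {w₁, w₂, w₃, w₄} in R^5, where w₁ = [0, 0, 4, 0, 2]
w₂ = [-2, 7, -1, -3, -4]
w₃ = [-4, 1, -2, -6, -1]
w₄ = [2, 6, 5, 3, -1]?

rank 3

Put the 5×4 matrix [w₁|w₂|w₃|w₄] into echelon form.
Exactly 3 pivots survive; hence the rank is 3.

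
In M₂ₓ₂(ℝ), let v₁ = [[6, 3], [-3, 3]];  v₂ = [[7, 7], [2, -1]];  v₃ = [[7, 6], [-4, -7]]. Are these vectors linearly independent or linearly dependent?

Write each element as a coordinate vector in ℝ⁴ using {E₁₁, E₁₂, E₂₁, E₂₂}.
Row-reduce the matrix whose columns are v₁, v₂, v₃.
The reduction yields 3 nonzero rows, so the rank is 3.
Since rank = 3 (the number of vectors), the set is linearly independent.

linearly independent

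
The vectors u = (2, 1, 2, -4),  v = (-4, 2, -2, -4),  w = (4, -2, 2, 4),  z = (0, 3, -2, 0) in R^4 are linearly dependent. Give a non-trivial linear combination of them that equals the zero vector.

v + w = 0

Row-reduce the matrix with u, v, w, z as columns; the null space gives the coefficients.
A generator of the null space is (0, 1, 1, 0).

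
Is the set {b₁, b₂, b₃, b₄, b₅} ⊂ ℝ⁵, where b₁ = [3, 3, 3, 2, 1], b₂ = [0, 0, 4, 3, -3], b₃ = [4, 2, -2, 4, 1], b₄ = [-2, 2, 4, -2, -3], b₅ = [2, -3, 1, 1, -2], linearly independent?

Place the vectors as rows of a 5×5 matrix and reduce to echelon form.
The reduction yields 5 nonzero rows, so the rank is 5.
Since rank = 5 (the number of vectors), the set is linearly independent.

linearly independent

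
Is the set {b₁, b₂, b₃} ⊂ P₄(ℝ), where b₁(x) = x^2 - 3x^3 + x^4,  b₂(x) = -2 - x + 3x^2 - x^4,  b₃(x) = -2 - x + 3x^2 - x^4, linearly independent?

linearly dependent

Take coordinates with respect to the standard basis {1, x, …, x^4}.
Two of the vectors are equal, giving an immediate dependence.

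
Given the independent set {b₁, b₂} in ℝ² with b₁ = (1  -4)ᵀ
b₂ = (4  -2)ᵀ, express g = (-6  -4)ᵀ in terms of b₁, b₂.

Since b₁, b₂ are independent, the coefficients expressing g are uniquely determined by a linear system.
Row-reducing the augmented matrix gives the unique coefficients (c₁, c₂) = (2, -2).

g = 2b₁ - 2b₂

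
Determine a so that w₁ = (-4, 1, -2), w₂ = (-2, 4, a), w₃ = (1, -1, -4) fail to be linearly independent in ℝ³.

a = 20

Dependence holds iff the 3×3 matrix [w₁ w₂ w₃] is singular.
Cofactor expansion gives det = 60 - 3*a.
Solving 60 - 3*a = 0 yields a = 20.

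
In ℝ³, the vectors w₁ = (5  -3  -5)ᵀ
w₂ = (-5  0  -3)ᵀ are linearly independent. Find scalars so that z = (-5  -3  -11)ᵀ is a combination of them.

Write z = c₁w₁ + c₂w₂ and equate components.
The system has the unique solution (c₁, c₂) = (1, 2).

z = w₁ + 2w₂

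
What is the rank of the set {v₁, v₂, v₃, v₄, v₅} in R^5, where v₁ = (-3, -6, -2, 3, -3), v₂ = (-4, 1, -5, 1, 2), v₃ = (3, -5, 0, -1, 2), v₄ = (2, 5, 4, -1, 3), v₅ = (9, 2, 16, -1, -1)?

Row-reduce the 5×5 matrix with these as rows.
Exactly 4 pivots survive; hence the rank is 4.

4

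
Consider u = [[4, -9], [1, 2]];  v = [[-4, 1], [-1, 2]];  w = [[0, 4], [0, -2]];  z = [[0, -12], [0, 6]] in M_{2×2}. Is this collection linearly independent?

Write each element as a coordinate vector in ℝ⁴ using {E₁₁, E₁₂, E₂₁, E₂₂}.
Form the 4×4 matrix with these as columns; its determinant is 0.
A zero determinant means the columns are linearly dependent.

linearly dependent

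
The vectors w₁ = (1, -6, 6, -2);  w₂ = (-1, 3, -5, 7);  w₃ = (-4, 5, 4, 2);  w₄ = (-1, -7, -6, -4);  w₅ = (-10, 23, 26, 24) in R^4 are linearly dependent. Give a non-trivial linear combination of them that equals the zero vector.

Write the vectors as columns of a matrix and find a nonzero vector in its null space.
A generator of the null space is (2, 2, 3, -2, -1).

2w₁ + 2w₂ + 3w₃ - 2w₄ - w₅ = 0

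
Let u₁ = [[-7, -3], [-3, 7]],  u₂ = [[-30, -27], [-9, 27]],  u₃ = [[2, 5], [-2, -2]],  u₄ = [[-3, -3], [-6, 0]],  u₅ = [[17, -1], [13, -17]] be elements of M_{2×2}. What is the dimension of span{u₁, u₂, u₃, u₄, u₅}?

Represent each element by its coordinate vector in ℝ⁴.
Row-reduce the 5×4 matrix with these as rows.
Reduction leaves 3 leading entries, giving rank 3.
(With 5 elements in a 4-dimensional space the rank is at most 4.)

3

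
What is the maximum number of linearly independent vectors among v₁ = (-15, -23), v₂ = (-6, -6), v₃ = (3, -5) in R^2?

2

Apply Gaussian elimination to the matrix whose rows are v₁, v₂, v₃.
The echelon form has 2 nonzero rows, so the rank is 2.
(With 3 elements in a 2-dimensional space the rank is at most 2.)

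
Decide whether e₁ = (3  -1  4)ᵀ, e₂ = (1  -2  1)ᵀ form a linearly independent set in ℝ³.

Place the vectors as rows of a 2×3 matrix and reduce to echelon form.
The reduction yields 2 nonzero rows, so the rank is 2.
Since rank = 2 (the number of vectors), the set is linearly independent.

linearly independent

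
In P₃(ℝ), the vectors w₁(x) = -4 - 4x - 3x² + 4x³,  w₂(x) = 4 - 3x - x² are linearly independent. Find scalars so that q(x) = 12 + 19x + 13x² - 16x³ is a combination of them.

q = -4w₁ - w₂

Take coordinate vectors relative to {1, x, …, x³}.
Write q = α₁w₁ + α₂w₂ and equate components.
Row-reducing the augmented matrix gives the unique coefficients (α₁, α₂) = (-4, -1).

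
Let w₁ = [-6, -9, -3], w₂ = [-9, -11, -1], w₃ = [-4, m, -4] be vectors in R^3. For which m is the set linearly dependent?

m = -52/7

The set is linearly dependent precisely when det[w₁; w₂; w₃] = 0.
The determinant works out to 21*m + 156.
Solving 21*m + 156 = 0 yields m = -52/7.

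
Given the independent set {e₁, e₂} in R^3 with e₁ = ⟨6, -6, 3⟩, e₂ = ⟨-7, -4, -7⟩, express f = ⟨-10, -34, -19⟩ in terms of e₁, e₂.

f = 3e₁ + 4e₂

Solve the system with e₁, e₂ as columns and f as the right-hand side.
The system has the unique solution (α₁, α₂) = (3, 4).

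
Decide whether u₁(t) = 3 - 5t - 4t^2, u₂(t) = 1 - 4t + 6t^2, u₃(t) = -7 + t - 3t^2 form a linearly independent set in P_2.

linearly independent

Write each element as a coordinate vector in ℝ³ using {1, t, t^2}.
Form the 3×3 matrix with these as columns; its determinant is 321.
A nonzero determinant means the columns are linearly independent.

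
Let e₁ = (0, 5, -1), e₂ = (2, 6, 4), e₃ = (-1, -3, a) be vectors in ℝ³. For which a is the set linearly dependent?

a = -2

Place the vectors as rows of a 3×3 matrix; dependence ⇔ determinant zero.
The determinant works out to -10*a - 20.
Solving -10*a - 20 = 0 yields a = -2.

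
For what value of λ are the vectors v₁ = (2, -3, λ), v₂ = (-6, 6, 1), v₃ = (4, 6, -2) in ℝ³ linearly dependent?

The set is linearly dependent precisely when det[v₁; v₂; v₃] = 0.
Cofactor expansion gives det = -60*λ - 12.
Solving -60*λ - 12 = 0 yields λ = -1/5.

λ = -1/5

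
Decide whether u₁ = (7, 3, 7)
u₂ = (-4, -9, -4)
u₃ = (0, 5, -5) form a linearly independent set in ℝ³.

linearly independent

Place the vectors as rows of a 3×3 matrix and reduce to echelon form.
The reduction yields 3 nonzero rows, so the rank is 3.
Since rank = 3 (the number of vectors), the set is linearly independent.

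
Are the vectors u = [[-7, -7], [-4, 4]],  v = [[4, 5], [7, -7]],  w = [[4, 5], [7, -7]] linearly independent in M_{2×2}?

Write each element as a coordinate vector in ℝ⁴ using {E₁₁, E₁₂, E₂₁, E₂₂}.
Two of the vectors are equal, giving an immediate dependence.

linearly dependent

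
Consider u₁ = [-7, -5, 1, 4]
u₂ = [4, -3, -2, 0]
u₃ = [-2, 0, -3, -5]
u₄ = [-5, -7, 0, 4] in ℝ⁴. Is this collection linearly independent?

linearly independent

Form the 4×4 matrix with these as columns; its determinant is 57.
A nonzero determinant means the columns are linearly independent.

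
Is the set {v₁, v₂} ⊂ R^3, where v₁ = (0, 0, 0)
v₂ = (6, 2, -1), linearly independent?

linearly dependent

One of the vectors is the zero vector, so the set is linearly dependent.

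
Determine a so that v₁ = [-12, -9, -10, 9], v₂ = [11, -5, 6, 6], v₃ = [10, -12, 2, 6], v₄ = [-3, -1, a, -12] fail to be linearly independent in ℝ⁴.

Place the vectors as rows of a 4×4 matrix; dependence ⇔ determinant zero.
Expanding, det = 1188*a + 6048.
This vanishes exactly when a = -56/11.

a = -56/11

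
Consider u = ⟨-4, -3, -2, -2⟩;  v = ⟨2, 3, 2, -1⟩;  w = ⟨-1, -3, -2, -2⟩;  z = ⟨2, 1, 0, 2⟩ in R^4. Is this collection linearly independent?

linearly independent

Row-reduce the matrix whose columns are u, v, w, z.
The reduction yields 4 nonzero rows, so the rank is 4.
Since rank = 4 (the number of vectors), the set is linearly independent.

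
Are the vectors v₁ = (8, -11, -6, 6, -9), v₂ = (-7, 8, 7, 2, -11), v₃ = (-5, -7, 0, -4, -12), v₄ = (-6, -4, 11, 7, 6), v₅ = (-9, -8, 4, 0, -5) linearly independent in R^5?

The matrix [v₁|v₂|v₃|v₄|v₅] has determinant -117258.
A nonzero determinant means the columns are linearly independent.

linearly independent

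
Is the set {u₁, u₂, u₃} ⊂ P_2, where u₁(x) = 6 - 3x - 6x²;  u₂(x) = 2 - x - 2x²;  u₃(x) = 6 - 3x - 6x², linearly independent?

linearly dependent

Write each element as a coordinate vector in ℝ³ using {1, x, x²}.
One vector is a scalar multiple of another, so the set is dependent.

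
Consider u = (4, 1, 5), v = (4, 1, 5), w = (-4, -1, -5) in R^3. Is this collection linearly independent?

Place the vectors as rows of a 3×3 matrix and reduce to echelon form.
The reduction yields 1 nonzero row, so the rank is 1.
Since rank 1 < 3, the set is linearly dependent.
Indeed u - v = 0.

linearly dependent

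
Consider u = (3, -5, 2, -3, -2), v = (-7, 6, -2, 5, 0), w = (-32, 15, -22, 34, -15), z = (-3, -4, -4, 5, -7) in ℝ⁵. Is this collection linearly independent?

Row-reduce the matrix whose columns are u, v, w, z.
The reduction yields 3 nonzero rows, so the rank is 3.
Since rank 3 < 4, the set is linearly dependent.
Indeed 3u - 2v + w - 3z = 0.

linearly dependent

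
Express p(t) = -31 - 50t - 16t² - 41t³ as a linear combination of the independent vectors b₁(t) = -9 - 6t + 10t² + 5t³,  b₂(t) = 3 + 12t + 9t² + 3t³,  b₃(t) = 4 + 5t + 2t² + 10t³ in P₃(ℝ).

p = b₁ - 2b₂ - 4b₃

Work in coordinates with respect to the standard basis {1, t, …, t³}.
Set up the augmented matrix [b₁ | b₂ | b₃ | p] and row-reduce.
Row-reducing the augmented matrix gives the unique coefficients (α₁, α₂, α₃) = (1, -2, -4).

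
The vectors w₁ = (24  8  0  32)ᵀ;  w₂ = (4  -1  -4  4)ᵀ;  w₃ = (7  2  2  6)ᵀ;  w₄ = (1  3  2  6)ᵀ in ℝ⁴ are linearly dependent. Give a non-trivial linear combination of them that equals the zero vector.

Set up α₁w₁ + … + α₄w₄ = 0 and solve the homogeneous system.
One solution (up to scaling) is (1, -2, -2, -2).

w₁ - 2w₂ - 2w₃ - 2w₄ = 0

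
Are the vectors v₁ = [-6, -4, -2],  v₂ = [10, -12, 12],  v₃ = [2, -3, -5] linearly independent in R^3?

The matrix [v₁|v₂|v₃] has determinant -860.
A nonzero determinant means the columns are linearly independent.

linearly independent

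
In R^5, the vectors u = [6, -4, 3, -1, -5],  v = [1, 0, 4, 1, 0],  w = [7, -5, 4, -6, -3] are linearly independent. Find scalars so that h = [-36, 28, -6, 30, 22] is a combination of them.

h = -2u + 4v - 4w

Set up the augmented matrix [u | v | w | h] and row-reduce.
Back-substitution yields (c₁, c₂, c₃) = (-2, 4, -4).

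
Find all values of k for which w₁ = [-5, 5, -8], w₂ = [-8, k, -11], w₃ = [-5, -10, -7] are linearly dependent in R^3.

k = -19

The vectors are dependent exactly when the determinant of the matrix with rows w₁, w₂, w₃ vanishes.
The determinant works out to -5*k - 95.
This vanishes exactly when k = -19.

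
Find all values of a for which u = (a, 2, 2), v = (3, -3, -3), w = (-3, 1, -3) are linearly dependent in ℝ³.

a = -2

The set is linearly dependent precisely when det[u; v; w] = 0.
The determinant works out to 12*a + 24.
Solving 12*a + 24 = 0 yields a = -2.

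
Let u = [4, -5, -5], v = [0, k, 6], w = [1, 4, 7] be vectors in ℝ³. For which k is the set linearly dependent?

k = 42/11

The set is linearly dependent precisely when det[u; v; w] = 0.
The determinant works out to 33*k - 126.
Setting this to zero gives k = 42/11.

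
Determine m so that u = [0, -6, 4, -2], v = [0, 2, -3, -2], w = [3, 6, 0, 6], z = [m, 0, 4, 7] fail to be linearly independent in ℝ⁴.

The vectors are dependent exactly when the determinant of the matrix with rows u, v, w, z vanishes.
The determinant works out to 24*m + 18.
This vanishes exactly when m = -3/4.

m = -3/4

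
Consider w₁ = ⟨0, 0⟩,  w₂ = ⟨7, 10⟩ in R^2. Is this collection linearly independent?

linearly dependent

One of the vectors is the zero vector, so the set is linearly dependent.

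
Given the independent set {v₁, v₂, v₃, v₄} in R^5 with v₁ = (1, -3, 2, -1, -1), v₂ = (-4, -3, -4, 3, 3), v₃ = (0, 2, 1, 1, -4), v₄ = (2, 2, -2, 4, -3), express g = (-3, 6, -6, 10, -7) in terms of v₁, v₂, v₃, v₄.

g = -v₁ + v₂ + 2v₃ + v₄

Since v₁, v₂, v₃, v₄ are independent, the coefficients expressing g are uniquely determined by a linear system.
The system has the unique solution (α₁, …, α₄) = (-1, 1, 2, 1).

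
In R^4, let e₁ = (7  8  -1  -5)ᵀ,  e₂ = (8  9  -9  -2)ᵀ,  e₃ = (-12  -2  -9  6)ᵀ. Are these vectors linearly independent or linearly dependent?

Row-reduce the matrix whose columns are e₁, e₂, e₃.
The reduction yields 3 nonzero rows, so the rank is 3.
Since rank = 3 (the number of vectors), the set is linearly independent.

linearly independent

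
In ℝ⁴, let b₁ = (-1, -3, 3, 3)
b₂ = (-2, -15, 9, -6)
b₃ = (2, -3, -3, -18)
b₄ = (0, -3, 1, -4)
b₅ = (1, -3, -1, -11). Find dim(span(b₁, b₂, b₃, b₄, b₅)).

dim = 2

Apply Gaussian elimination to the matrix whose rows are b₁, b₂, b₃, b₄, b₅.
There are 2 pivot columns, so rank = 2.
(With 5 elements in a 4-dimensional space the rank is at most 4.)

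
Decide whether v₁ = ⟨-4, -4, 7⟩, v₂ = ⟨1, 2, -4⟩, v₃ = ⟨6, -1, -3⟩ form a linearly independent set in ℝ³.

Row-reduce the matrix whose columns are v₁, v₂, v₃.
The reduction yields 3 nonzero rows, so the rank is 3.
Since rank = 3 (the number of vectors), the set is linearly independent.

linearly independent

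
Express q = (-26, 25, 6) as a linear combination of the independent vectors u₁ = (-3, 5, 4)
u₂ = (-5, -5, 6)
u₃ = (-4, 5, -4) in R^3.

Set up the augmented matrix [u₁ | u₂ | u₃ | q] and row-reduce.
The system has the unique solution (α₁, α₂, α₃) = (3, 1, 3).

q = 3u₁ + u₂ + 3u₃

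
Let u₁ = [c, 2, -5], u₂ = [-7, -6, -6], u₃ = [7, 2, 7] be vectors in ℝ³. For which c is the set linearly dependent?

Place the vectors as rows of a 3×3 matrix; dependence ⇔ determinant zero.
The determinant works out to -30*c - 126.
Solving -30*c - 126 = 0 yields c = -21/5.

c = -21/5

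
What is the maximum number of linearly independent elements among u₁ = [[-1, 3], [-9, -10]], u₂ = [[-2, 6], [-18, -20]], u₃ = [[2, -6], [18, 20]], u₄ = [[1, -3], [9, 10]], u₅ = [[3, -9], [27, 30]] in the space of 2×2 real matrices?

Pass to coordinate vectors with respect to the basis {E₁₁, E₁₂, E₂₁, E₂₂}.
Row-reduce the 5×4 matrix with these as rows.
Reduction leaves 1 leading entry, giving rank 1.
(With 5 elements in a 4-dimensional space the rank is at most 4.)

1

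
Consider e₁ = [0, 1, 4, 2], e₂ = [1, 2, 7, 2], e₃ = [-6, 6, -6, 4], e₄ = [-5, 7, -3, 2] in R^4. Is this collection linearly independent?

linearly independent

Form the 4×4 matrix with these as columns; its determinant is -72.
A nonzero determinant means the columns are linearly independent.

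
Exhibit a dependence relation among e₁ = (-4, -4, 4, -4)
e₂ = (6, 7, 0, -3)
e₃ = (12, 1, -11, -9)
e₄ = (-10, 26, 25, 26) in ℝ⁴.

Row-reduce the matrix with e₁, e₂, e₃, e₄ as columns; the null space gives the coefficients.
A generator of the null space is (2, -3, 3, 1).

2e₁ - 3e₂ + 3e₃ + e₄ = 0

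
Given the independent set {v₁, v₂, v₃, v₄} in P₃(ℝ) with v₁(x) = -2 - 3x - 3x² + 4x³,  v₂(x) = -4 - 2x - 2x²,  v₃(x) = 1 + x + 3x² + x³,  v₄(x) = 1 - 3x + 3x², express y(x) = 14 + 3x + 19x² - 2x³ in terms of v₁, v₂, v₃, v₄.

y = -v₁ - 2v₂ + 2v₃ + 2v₄

Take coordinate vectors relative to {1, x, …, x³}.
Set up the augmented matrix [v₁ | v₂ | v₃ | v₄ | y] and row-reduce.
The system has the unique solution (α₁, …, α₄) = (-1, -2, 2, 2).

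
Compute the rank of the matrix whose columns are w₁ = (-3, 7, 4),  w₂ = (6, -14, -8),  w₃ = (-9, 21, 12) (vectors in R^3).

rank 1

Apply Gaussian elimination to the matrix whose rows are w₁, w₂, w₃.
Reduction leaves 1 leading entry, giving rank 1.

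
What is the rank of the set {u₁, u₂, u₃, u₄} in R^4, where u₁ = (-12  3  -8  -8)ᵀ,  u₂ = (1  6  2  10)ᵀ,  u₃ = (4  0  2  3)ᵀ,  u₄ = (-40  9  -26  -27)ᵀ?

rank 3

Row-reduce the 4×4 matrix with these as rows.
Reduction leaves 3 leading entries, giving rank 3.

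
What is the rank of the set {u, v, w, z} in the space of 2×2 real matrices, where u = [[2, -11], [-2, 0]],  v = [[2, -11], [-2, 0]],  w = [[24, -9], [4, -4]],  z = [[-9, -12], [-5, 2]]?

2

Represent each element by its coordinate vector in ℝ⁴.
Put the 4×4 matrix [u|v|w|z] into echelon form.
Reduction leaves 2 leading entries, giving rank 2.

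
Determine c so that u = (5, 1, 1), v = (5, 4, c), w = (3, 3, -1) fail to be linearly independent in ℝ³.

c = -1

Place the vectors as rows of a 3×3 matrix; dependence ⇔ determinant zero.
Expanding, det = -12*c - 12.
Setting this to zero gives c = -1.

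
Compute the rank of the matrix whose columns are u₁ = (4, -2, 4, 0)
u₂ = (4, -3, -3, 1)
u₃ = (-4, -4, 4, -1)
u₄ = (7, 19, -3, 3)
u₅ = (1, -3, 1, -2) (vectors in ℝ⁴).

rank 4

Apply Gaussian elimination to the matrix whose rows are u₁, u₂, u₃, u₄, u₅.
Reduction leaves 4 leading entries, giving rank 4.
(With 5 elements in a 4-dimensional space the rank is at most 4.)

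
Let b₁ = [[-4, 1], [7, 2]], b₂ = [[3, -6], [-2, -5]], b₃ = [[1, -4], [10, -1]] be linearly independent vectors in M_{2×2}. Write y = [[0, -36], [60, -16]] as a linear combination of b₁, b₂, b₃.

y = 4b₁ + 4b₂ + 4b₃

Work in coordinates with respect to the standard basis {E₁₁, E₁₂, E₂₁, E₂₂}.
Solve the system with b₁, b₂, b₃ as columns and y as the right-hand side.
The system has the unique solution (α₁, α₂, α₃) = (4, 4, 4).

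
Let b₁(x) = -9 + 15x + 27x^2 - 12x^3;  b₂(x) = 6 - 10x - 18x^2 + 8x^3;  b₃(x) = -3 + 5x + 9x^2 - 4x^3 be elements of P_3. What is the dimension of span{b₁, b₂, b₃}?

1

Pass to coordinate vectors with respect to the basis {1, x, …, x^3}.
Row-reduce the 3×4 matrix with these as rows.
Reduction leaves 1 leading entry, giving rank 1.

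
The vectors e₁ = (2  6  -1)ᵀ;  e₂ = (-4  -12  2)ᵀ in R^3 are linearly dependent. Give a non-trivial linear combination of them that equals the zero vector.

2e₁ + e₂ = 0

Set up α₁e₁ + α₂e₂ = 0 and solve the homogeneous system.
The free variable yields coefficients (2, 1) (any nonzero multiple also works).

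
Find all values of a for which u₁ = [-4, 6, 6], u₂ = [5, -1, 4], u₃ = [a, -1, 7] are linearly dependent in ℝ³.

Place the vectors as rows of a 3×3 matrix; dependence ⇔ determinant zero.
The determinant works out to 30*a - 228.
This vanishes exactly when a = 38/5.

a = 38/5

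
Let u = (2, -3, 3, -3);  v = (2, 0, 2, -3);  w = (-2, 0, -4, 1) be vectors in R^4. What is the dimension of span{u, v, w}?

3

Put the 4×3 matrix [u|v|w] into echelon form.
Reduction leaves 3 leading entries, giving rank 3.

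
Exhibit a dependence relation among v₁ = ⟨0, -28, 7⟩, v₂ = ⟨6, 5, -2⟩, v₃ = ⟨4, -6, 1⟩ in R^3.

v₁ + 2v₂ - 3v₃ = 0

Solve the homogeneous system with v₁, v₂, v₃ as columns by row-reducing the coefficient matrix.
The free variable yields coefficients (1, 2, -3) (any nonzero multiple also works).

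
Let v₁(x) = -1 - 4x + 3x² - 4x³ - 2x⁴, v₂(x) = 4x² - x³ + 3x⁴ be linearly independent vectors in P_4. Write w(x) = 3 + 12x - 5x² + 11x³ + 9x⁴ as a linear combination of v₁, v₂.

Take coordinate vectors relative to {1, x, …, x⁴}.
Since v₁, v₂ are independent, the coefficients expressing w are uniquely determined by a linear system.
Back-substitution yields (α₁, α₂) = (-3, 1).

w = -3v₁ + v₂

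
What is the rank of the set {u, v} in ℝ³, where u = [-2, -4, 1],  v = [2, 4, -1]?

Row-reduce the 2×3 matrix with these as rows.
The echelon form has 1 nonzero row, so the rank is 1.

rank 1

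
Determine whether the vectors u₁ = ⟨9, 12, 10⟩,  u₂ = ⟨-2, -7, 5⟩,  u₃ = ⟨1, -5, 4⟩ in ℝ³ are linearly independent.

linearly independent

The matrix [u₁|u₂|u₃] has determinant 299.
A nonzero determinant means the columns are linearly independent.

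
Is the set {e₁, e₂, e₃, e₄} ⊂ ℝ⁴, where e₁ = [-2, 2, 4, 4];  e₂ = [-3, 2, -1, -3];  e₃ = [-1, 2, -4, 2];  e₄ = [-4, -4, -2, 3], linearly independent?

Row-reduce the matrix whose columns are e₁, e₂, e₃, e₄.
The reduction yields 4 nonzero rows, so the rank is 4.
Since rank = 4 (the number of vectors), the set is linearly independent.

linearly independent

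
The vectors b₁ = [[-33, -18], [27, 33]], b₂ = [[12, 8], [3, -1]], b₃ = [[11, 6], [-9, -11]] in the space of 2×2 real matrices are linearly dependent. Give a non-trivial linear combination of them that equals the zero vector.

Pass to coordinate vectors relative to the basis {E₁₁, E₁₂, E₂₁, E₂₂}.
Solve the homogeneous system with b₁, b₂, b₃ as columns by row-reducing the coefficient matrix.
A generator of the null space is (1, 0, 3).

b₁ + 3b₃ = 0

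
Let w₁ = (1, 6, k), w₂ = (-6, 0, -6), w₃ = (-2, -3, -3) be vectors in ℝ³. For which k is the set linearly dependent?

The vectors are dependent exactly when the determinant of the matrix with rows w₁, w₂, w₃ vanishes.
The determinant works out to 18*k - 54.
Setting this to zero gives k = 3.

k = 3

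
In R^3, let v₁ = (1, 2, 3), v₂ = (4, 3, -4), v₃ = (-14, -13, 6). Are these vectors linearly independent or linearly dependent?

The matrix [v₁|v₂|v₃] has determinant 0.
A zero determinant means the columns are linearly dependent.
Indeed 2v₁ + 3v₂ + v₃ = 0.

linearly dependent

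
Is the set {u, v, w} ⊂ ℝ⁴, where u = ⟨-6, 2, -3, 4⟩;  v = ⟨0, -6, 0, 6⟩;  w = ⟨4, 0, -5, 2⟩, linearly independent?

linearly independent

Row-reduce the matrix whose columns are u, v, w.
The reduction yields 3 nonzero rows, so the rank is 3.
Since rank = 3 (the number of vectors), the set is linearly independent.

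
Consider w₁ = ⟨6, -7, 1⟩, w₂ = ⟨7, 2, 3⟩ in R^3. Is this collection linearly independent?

linearly independent

Place the vectors as rows of a 2×3 matrix and reduce to echelon form.
The reduction yields 2 nonzero rows, so the rank is 2.
Since rank = 2 (the number of vectors), the set is linearly independent.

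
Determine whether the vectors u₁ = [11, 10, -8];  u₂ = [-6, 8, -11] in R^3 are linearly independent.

Row-reduce the matrix whose columns are u₁, u₂.
The reduction yields 2 nonzero rows, so the rank is 2.
Since rank = 2 (the number of vectors), the set is linearly independent.

linearly independent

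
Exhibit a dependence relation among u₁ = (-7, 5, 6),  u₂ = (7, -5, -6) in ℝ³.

Set up α₁u₁ + α₂u₂ = 0 and solve the homogeneous system.
The free variable yields coefficients (1, 1) (any nonzero multiple also works).

u₁ + u₂ = 0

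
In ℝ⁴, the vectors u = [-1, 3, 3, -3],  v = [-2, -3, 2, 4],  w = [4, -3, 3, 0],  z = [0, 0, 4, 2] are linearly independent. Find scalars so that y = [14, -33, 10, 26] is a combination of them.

Solve the system with u, v, w, z as columns and y as the right-hand side.
Back-substitution yields (c₁, …, c₄) = (-4, 3, 4, 1).

y = -4u + 3v + 4w + z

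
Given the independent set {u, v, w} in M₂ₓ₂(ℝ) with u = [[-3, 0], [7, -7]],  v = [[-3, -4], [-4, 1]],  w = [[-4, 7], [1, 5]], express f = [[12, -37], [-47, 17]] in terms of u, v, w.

Take coordinate vectors relative to {E₁₁, E₁₂, E₂₁, E₂₂}.
Solve the system with u, v, w as columns and f as the right-hand side.
Row-reducing the augmented matrix gives the unique coefficients (a₁, a₂, a₃) = (-4, 4, -3).

f = -4u + 4v - 3w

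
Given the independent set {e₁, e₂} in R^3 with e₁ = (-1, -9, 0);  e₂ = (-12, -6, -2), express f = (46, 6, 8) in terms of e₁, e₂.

f = 2e₁ - 4e₂

Since e₁, e₂ are independent, the coefficients expressing f are uniquely determined by a linear system.
The system has the unique solution (c₁, c₂) = (2, -4).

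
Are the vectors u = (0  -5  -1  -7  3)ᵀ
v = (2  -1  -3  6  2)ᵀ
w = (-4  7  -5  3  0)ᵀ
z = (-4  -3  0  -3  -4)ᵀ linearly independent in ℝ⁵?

Row-reduce the matrix whose columns are u, v, w, z.
The reduction yields 4 nonzero rows, so the rank is 4.
Since rank = 4 (the number of vectors), the set is linearly independent.

linearly independent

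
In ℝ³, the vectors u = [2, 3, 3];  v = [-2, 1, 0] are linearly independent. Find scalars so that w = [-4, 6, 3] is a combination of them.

w = u + 3v

Solve the system with u, v as columns and w as the right-hand side.
The system has the unique solution (a₁, a₂) = (1, 3).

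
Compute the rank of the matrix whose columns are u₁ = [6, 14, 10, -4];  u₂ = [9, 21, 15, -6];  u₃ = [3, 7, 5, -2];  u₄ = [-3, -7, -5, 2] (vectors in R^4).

Put the 4×4 matrix [u₁|u₂|u₃|u₄] into echelon form.
Exactly 1 pivot survives; hence the rank is 1.

1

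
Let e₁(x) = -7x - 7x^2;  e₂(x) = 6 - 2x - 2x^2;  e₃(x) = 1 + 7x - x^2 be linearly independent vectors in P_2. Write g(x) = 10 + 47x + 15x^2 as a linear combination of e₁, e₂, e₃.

Identify each element with its coordinate vector in ℝ³ via {1, x, x^2}.
Write g = α₁e₁ + … + α₃e₃ and equate components.
The system has the unique solution (α₁, α₂, α₃) = (-3, 1, 4).

g = -3e₁ + e₂ + 4e₃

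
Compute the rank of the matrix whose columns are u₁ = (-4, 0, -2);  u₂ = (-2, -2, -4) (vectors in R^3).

2

Put the 3×2 matrix [u₁|u₂] into echelon form.
There are 2 pivot columns, so rank = 2.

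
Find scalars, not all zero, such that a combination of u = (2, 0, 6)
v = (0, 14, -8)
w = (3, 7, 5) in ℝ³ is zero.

3u + v - 2w = 0

Solve the homogeneous system with u, v, w as columns by row-reducing the coefficient matrix.
A generator of the null space is (3, 1, -2).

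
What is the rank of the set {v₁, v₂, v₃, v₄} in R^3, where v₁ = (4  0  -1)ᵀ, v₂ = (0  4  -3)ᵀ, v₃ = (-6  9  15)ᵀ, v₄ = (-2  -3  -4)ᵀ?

3

Apply Gaussian elimination to the matrix whose rows are v₁, v₂, v₃, v₄.
The echelon form has 3 nonzero rows, so the rank is 3.
(With 4 elements in a 3-dimensional space the rank is at most 3.)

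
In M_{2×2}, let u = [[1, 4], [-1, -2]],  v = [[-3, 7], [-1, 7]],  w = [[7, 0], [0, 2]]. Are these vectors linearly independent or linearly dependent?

Write each element as a coordinate vector in ℝ⁴ using {E₁₁, E₁₂, E₂₁, E₂₂}.
Place the vectors as rows of a 3×4 matrix and reduce to echelon form.
The reduction yields 3 nonzero rows, so the rank is 3.
Since rank = 3 (the number of vectors), the set is linearly independent.

linearly independent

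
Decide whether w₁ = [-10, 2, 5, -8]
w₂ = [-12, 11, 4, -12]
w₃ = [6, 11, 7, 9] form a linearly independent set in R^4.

linearly independent

Place the vectors as rows of a 3×4 matrix and reduce to echelon form.
The reduction yields 3 nonzero rows, so the rank is 3.
Since rank = 3 (the number of vectors), the set is linearly independent.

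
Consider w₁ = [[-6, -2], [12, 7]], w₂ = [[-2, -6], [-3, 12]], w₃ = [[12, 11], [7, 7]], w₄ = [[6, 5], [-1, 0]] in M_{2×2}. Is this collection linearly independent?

linearly independent

Write each element as a coordinate vector in ℝ⁴ using {E₁₁, E₁₂, E₂₁, E₂₂}.
Form the 4×4 matrix with these as columns; its determinant is 1068.
A nonzero determinant means the columns are linearly independent.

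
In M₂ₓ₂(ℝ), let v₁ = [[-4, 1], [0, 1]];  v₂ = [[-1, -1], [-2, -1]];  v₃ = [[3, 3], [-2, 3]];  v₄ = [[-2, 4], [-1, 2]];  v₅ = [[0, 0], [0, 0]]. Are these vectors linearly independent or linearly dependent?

Write each element as a coordinate vector in ℝ⁴ using {E₁₁, E₁₂, E₂₁, E₂₂}.
There are 5 vectors in a 4-dimensional space, so they cannot be linearly independent.

linearly dependent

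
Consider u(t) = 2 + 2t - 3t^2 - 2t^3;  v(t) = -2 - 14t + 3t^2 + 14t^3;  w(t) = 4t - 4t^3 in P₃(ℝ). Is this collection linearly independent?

Take coordinates with respect to the standard basis {1, t, …, t^3}.
Place the vectors as rows of a 3×4 matrix and reduce to echelon form.
The reduction yields 2 nonzero rows, so the rank is 2.
Since rank 2 < 3, the set is linearly dependent.

linearly dependent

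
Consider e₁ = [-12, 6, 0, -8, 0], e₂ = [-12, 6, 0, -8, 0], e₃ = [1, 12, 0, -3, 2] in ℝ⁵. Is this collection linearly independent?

linearly dependent

Two of the vectors are equal, giving an immediate dependence.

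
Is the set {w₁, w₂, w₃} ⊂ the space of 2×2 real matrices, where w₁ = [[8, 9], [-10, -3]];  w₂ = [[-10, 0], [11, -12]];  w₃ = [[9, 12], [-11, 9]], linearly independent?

Write each element as a coordinate vector in ℝ⁴ using {E₁₁, E₁₂, E₂₁, E₂₂}.
Place the vectors as rows of a 3×4 matrix and reduce to echelon form.
The reduction yields 3 nonzero rows, so the rank is 3.
Since rank = 3 (the number of vectors), the set is linearly independent.

linearly independent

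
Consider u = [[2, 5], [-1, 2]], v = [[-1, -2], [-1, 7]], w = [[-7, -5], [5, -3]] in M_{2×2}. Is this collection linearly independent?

linearly independent

Write each element as a coordinate vector in ℝ⁴ using {E₁₁, E₁₂, E₂₁, E₂₂}.
Row-reduce the matrix whose columns are u, v, w.
The reduction yields 3 nonzero rows, so the rank is 3.
Since rank = 3 (the number of vectors), the set is linearly independent.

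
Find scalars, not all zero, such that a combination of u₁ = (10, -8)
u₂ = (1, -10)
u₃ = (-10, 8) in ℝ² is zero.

Row-reduce the matrix with u₁, u₂, u₃ as columns; the null space gives the coefficients.
The free variable yields coefficients (1, 0, 1) (any nonzero multiple also works).

u₁ + u₃ = 0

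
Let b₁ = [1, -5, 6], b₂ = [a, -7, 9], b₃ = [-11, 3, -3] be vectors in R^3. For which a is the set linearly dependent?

a = -9

The set is linearly dependent precisely when det[b₁; b₂; b₃] = 0.
The determinant works out to 3*a + 27.
This vanishes exactly when a = -9.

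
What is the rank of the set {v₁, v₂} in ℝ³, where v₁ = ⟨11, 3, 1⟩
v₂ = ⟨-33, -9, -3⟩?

Form the matrix with v₁, v₂ as columns and reduce.
Exactly 1 pivot survives; hence the rank is 1.

rank 1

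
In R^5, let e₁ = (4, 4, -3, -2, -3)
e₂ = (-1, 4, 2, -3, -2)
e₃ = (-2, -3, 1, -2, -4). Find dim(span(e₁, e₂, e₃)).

3

Form the matrix with e₁, e₂, e₃ as columns and reduce.
Exactly 3 pivots survive; hence the rank is 3.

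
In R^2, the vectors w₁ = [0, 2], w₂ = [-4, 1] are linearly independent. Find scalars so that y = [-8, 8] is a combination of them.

y = 3w₁ + 2w₂

Since w₁, w₂ are independent, the coefficients expressing y are uniquely determined by a linear system.
Row-reducing the augmented matrix gives the unique coefficients (α₁, α₂) = (3, 2).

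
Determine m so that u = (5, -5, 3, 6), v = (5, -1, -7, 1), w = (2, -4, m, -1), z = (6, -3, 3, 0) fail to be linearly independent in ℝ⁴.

m = 18

Dependence holds iff the 4×4 matrix [u v w z] is singular.
Expanding, det = 1242 - 69*m.
This vanishes exactly when m = 18.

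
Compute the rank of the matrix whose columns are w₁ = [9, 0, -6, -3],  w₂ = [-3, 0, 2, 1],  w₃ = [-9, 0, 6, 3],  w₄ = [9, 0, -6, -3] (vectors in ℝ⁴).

Form the matrix with w₁, w₂, w₃, w₄ as columns and reduce.
The echelon form has 1 nonzero row, so the rank is 1.

rank 1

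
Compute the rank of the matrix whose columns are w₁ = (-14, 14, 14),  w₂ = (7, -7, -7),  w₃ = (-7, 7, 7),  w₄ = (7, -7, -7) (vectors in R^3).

Apply Gaussian elimination to the matrix whose rows are w₁, w₂, w₃, w₄.
The echelon form has 1 nonzero row, so the rank is 1.
(With 4 elements in a 3-dimensional space the rank is at most 3.)

rank 1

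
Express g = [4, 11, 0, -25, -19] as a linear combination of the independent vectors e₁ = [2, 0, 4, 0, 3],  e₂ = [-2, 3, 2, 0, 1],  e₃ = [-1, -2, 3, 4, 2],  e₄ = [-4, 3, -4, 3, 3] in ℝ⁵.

Set up the augmented matrix [e₁ | e₂ | e₃ | e₄ | g] and row-reduce.
Back-substitution yields (α₁, …, α₄) = (-2, 4, -4, -3).

g = -2e₁ + 4e₂ - 4e₃ - 3e₄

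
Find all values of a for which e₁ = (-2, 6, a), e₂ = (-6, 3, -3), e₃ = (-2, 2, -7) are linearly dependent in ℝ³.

a = -31

Dependence holds iff the 3×3 matrix [e₁ e₂ e₃] is singular.
Cofactor expansion gives det = -6*a - 186.
Solving -6*a - 186 = 0 yields a = -31.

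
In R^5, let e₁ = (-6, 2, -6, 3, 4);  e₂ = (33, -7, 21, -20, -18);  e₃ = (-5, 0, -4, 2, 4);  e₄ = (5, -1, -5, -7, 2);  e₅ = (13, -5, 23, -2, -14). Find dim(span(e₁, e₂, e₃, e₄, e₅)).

Form the matrix with e₁, e₂, e₃, e₄, e₅ as columns and reduce.
Exactly 3 pivots survive; hence the rank is 3.

3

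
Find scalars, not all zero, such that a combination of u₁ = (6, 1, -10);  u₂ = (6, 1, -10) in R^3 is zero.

Write the vectors as columns of a matrix and find a nonzero vector in its null space.
One solution (up to scaling) is (1, -1).

u₁ - u₂ = 0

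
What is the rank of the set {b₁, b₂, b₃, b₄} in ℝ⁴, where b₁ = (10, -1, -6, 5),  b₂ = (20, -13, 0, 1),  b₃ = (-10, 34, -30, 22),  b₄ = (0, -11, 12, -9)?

2

Put the 4×4 matrix [b₁|b₂|b₃|b₄] into echelon form.
Exactly 2 pivots survive; hence the rank is 2.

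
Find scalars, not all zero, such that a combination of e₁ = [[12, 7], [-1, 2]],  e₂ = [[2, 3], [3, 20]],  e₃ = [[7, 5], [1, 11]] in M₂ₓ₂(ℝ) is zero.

e₁ + e₂ - 2e₃ = 0

Take coordinates with respect to {E₁₁, E₁₂, E₂₁, E₂₂}.
Row-reduce the matrix with e₁, e₂, e₃ as columns; the null space gives the coefficients.
One solution (up to scaling) is (1, 1, -2).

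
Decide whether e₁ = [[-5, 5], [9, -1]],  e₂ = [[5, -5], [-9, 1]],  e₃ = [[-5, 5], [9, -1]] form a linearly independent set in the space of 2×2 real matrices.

Write each element as a coordinate vector in ℝ⁴ using {E₁₁, E₁₂, E₂₁, E₂₂}.
Row-reduce the matrix whose columns are e₁, e₂, e₃.
The reduction yields 1 nonzero row, so the rank is 1.
Since rank 1 < 3, the set is linearly dependent.

linearly dependent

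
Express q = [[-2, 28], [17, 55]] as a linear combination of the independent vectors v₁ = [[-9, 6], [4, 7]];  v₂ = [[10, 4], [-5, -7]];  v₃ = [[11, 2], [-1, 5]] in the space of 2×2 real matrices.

q = 4v₁ - v₂ + 4v₃

Identify each element with its coordinate vector in ℝ⁴ via {E₁₁, E₁₂, E₂₁, E₂₂}.
Solve the system with v₁, v₂, v₃ as columns and q as the right-hand side.
Back-substitution yields (a₁, a₂, a₃) = (4, -1, 4).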